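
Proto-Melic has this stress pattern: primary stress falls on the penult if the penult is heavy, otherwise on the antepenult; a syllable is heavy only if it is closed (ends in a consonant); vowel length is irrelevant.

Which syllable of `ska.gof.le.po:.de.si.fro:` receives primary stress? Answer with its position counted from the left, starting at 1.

Weights: 5 de L, 6 si L, 7 fro: L.
The penult (syllable 6, si) is light, so stress falls on the antepenult (syllable 5, de).
Primary stress: syllable 5 → ska.gof.le.po:.ˈde.si.fro:.

5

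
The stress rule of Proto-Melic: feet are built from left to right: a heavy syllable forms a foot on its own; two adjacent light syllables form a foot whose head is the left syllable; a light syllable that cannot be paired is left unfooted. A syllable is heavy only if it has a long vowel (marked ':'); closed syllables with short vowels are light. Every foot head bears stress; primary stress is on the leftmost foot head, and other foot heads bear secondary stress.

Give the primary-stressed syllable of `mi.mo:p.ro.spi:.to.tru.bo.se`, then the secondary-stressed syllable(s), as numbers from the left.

primary 2, secondary 4, 5, 7

Weights: 1 mi L, 2 mo:p H, 3 ro L, 4 spi: H, 5 to L, 6 tru L, 7 bo L, 8 se L.
Parse left to right (heavy = foot alone; LL = one foot; stranded L unfooted): mi (ˈmo:p) ro (ˈspi:) (ˈto.tru) (ˈbo.se).
Foot heads: 2, 4, 5, 7.
Primary stress on the leftmost head = syllable 2.
Secondary stress on 4, 5, 7: mi.ˈmo:p.ro.ˌspi:.ˌto.tru.ˌbo.se.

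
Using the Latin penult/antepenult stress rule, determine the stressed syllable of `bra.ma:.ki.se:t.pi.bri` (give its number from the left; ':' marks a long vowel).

4

Classical Latin: stress the penult if heavy (long vowel or closed), else the antepenult.
Weights: 4 se:t H, 5 pi L, 6 bri L.
The penult (syllable 5, pi) is light, so stress falls on the antepenult (syllable 4, se:t).
Stress on syllable 4: bra.ma:.ki.ˈse:t.pi.bri.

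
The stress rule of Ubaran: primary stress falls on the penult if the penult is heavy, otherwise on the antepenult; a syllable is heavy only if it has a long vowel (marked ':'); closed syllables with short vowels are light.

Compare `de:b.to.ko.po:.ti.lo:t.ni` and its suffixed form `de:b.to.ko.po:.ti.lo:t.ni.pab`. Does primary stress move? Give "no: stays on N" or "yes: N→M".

Base `de:b.to.ko.po:.ti.lo:t.ni` (7 syllables):
  Weights: 5 ti L, 6 lo:t H, 7 ni L.
  The penult (syllable 6, lo:t) is heavy, so it takes stress.
  → primary stress on syllable 6.
Suffixed `de:b.to.ko.po:.ti.lo:t.ni.pab` (8 syllables):
  Weights: 6 lo:t H, 7 ni L, 8 pab L.
  The penult (syllable 7, ni) is light, so stress falls on the antepenult (syllable 6, lo:t).
  → primary stress on syllable 6.

no: stays on 6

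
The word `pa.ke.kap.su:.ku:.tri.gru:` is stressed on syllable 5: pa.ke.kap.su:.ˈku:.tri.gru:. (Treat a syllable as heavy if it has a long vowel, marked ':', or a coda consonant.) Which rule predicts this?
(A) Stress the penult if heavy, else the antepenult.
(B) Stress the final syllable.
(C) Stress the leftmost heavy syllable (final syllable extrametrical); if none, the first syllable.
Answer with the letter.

Rule A → syllable 5 ✓.
Rule B → syllable 7 (observed: 5).
Rule C → syllable 3 (observed: 5).

A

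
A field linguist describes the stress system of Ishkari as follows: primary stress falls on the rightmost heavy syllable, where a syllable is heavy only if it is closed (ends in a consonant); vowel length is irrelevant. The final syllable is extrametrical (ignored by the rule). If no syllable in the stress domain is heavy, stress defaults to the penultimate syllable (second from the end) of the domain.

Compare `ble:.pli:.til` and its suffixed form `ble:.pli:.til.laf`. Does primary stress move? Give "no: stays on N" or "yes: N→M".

yes: 1→3

Base `ble:.pli:.til` (3 syllables):
  The final syllable (3, til) is extrametrical; the stress domain is syllables 1–2.
  Weights: 1 ble: L, 2 pli: L.
  No heavy syllable in the domain; default to the penultimate syllable (second from the end) of the domain = syllable 1.
  → primary stress on syllable 1.
Suffixed `ble:.pli:.til.laf` (4 syllables):
  The final syllable (4, laf) is extrametrical; the stress domain is syllables 1–3.
  Weights: 1 ble: L, 2 pli: L, 3 til H.
  Heavy syllables in the domain: 3. The rightmost is syllable 3 (til).
  → primary stress on syllable 3.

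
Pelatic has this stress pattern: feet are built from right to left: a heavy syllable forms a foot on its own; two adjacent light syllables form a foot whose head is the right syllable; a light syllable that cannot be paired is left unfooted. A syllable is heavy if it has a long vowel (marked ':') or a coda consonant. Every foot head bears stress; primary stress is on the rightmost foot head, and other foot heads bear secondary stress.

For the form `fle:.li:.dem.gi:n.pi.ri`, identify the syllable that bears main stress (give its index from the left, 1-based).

6

Weights: 1 fle: H, 2 li: H, 3 dem H, 4 gi:n H, 5 pi L, 6 ri L.
Parse right to left (heavy = foot alone; LL = one foot; stranded L unfooted): (ˈfle:) (ˈli:) (ˈdem) (ˈgi:n) (pi.ˈri).
Foot heads: 1, 2, 3, 4, 6.
Primary stress on the rightmost head = syllable 6.
Primary stress: syllable 6 → fle:.li:.dem.gi:n.pi.ˈri.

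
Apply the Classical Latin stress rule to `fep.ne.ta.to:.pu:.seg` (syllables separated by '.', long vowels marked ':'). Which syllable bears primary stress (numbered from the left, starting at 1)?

Classical Latin: stress the penult if heavy (long vowel or closed), else the antepenult.
Weights: 4 to: H, 5 pu: H, 6 seg H.
The penult (syllable 5, pu:) is heavy, so it takes stress.
Stress on syllable 5: fep.ne.ta.to:.ˈpu:.seg.

5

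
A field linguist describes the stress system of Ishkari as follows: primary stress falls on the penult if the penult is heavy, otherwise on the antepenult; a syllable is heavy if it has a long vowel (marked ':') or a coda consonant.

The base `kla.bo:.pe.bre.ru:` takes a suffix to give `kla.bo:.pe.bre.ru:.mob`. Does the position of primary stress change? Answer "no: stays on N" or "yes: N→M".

Base `kla.bo:.pe.bre.ru:` (5 syllables):
  Weights: 3 pe L, 4 bre L, 5 ru: H.
  The penult (syllable 4, bre) is light, so stress falls on the antepenult (syllable 3, pe).
  → primary stress on syllable 3.
Suffixed `kla.bo:.pe.bre.ru:.mob` (6 syllables):
  Weights: 4 bre L, 5 ru: H, 6 mob H.
  The penult (syllable 5, ru:) is heavy, so it takes stress.
  → primary stress on syllable 5.

yes: 3→5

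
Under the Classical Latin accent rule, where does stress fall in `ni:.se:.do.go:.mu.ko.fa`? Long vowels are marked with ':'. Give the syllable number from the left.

Classical Latin: stress the penult if heavy (long vowel or closed), else the antepenult.
Weights: 5 mu L, 6 ko L, 7 fa L.
The penult (syllable 6, ko) is light, so stress falls on the antepenult (syllable 5, mu).
Stress on syllable 5: ni:.se:.do.go:.ˈmu.ko.fa.

5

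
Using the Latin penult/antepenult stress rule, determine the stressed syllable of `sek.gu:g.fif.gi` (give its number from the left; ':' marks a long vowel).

3

Classical Latin: stress the penult if heavy (long vowel or closed), else the antepenult.
Weights: 2 gu:g H, 3 fif H, 4 gi L.
The penult (syllable 3, fif) is heavy, so it takes stress.
Stress on syllable 3: sek.gu:g.ˈfif.gi.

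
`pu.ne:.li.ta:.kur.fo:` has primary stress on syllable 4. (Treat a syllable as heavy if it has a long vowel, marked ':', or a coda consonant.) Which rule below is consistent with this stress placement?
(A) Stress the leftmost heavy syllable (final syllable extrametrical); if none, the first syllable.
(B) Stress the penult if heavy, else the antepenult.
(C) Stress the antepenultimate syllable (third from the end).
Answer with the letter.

Rule A → syllable 2 (observed: 4).
Rule B → syllable 5 (observed: 4).
Rule C → syllable 4 ✓.

C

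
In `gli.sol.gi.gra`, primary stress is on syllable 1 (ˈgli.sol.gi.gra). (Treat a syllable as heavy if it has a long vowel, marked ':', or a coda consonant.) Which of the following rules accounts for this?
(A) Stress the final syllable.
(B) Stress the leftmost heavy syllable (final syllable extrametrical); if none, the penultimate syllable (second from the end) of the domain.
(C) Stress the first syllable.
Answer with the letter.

Rule A → syllable 4 (observed: 1).
Rule B → syllable 2 (observed: 1).
Rule C → syllable 1 ✓.

C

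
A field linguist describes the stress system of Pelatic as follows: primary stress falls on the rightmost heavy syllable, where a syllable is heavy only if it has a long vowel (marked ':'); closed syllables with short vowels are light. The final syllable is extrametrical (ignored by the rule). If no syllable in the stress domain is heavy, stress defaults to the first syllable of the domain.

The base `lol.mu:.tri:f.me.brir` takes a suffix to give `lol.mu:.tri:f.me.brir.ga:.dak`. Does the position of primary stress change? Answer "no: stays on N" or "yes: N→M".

yes: 3→6

Base `lol.mu:.tri:f.me.brir` (5 syllables):
  The final syllable (5, brir) is extrametrical; the stress domain is syllables 1–4.
  Weights: 1 lol L, 2 mu: H, 3 tri:f H, 4 me L.
  Heavy syllables in the domain: 2, 3. The rightmost is syllable 3 (tri:f).
  → primary stress on syllable 3.
Suffixed `lol.mu:.tri:f.me.brir.ga:.dak` (7 syllables):
  The final syllable (7, dak) is extrametrical; the stress domain is syllables 1–6.
  Weights: 1 lol L, 2 mu: H, 3 tri:f H, 4 me L, 5 brir L, 6 ga: H.
  Heavy syllables in the domain: 2, 3, 6. The rightmost is syllable 6 (ga:).
  → primary stress on syllable 6.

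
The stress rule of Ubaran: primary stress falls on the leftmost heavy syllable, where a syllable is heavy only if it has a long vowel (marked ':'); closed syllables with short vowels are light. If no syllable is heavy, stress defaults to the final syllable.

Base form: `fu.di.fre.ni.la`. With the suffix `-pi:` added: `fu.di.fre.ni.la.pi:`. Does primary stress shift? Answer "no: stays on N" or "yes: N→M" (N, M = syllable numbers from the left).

yes: 5→6

Base `fu.di.fre.ni.la` (5 syllables):
  Weights: 1 fu L, 2 di L, 3 fre L, 4 ni L, 5 la L.
  No heavy syllable in the domain; default to the final syllable = syllable 5.
  → primary stress on syllable 5.
Suffixed `fu.di.fre.ni.la.pi:` (6 syllables):
  Weights: 1 fu L, 2 di L, 3 fre L, 4 ni L, 5 la L, 6 pi: H.
  Heavy syllables in the domain: 6. The leftmost is syllable 6 (pi:).
  → primary stress on syllable 6.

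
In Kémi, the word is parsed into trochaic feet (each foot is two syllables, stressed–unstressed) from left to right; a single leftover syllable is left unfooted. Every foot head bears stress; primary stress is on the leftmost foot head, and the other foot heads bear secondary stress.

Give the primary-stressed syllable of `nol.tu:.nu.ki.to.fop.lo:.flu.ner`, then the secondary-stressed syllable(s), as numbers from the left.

primary 1, secondary 3, 5, 7

Parse left to right into trochaic (ˈσσ) feet: (ˈnol.tu:) (ˈnu.ki) (ˈto.fop) (ˈlo:.flu) ner. Syllable 9 is left unfooted.
Foot heads (stressed positions): 1, 3, 5, 7.
End Rule Leftmost: primary stress on the leftmost head = syllable 1.
Secondary stress on 3, 5, 7: ˈnol.tu:.ˌnu.ki.ˌto.fop.ˌlo:.flu.ner.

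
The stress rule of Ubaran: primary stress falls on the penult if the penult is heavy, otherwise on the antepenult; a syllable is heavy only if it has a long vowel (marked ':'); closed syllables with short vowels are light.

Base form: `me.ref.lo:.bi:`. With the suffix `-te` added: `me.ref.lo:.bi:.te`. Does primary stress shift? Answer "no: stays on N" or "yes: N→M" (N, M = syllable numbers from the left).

yes: 3→4

Base `me.ref.lo:.bi:` (4 syllables):
  Weights: 2 ref L, 3 lo: H, 4 bi: H.
  The penult (syllable 3, lo:) is heavy, so it takes stress.
  → primary stress on syllable 3.
Suffixed `me.ref.lo:.bi:.te` (5 syllables):
  Weights: 3 lo: H, 4 bi: H, 5 te L.
  The penult (syllable 4, bi:) is heavy, so it takes stress.
  → primary stress on syllable 4.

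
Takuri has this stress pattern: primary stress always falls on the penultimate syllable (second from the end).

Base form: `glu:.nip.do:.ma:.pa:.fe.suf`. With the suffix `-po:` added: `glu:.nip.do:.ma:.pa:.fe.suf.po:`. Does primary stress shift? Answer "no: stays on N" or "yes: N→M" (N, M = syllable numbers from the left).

yes: 6→7

Base `glu:.nip.do:.ma:.pa:.fe.suf` (7 syllables):
  The word has 7 syllables; the penultimate syllable (second from the end) is syllable 6 (fe).
  → primary stress on syllable 6.
Suffixed `glu:.nip.do:.ma:.pa:.fe.suf.po:` (8 syllables):
  The word has 8 syllables; the penultimate syllable (second from the end) is syllable 7 (suf).
  → primary stress on syllable 7.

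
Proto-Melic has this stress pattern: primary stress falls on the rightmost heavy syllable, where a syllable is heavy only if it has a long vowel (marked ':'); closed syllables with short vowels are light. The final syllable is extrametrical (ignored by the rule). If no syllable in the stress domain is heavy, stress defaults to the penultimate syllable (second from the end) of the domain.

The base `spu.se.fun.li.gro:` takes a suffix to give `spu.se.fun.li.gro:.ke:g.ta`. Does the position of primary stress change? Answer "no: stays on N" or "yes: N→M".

Base `spu.se.fun.li.gro:` (5 syllables):
  The final syllable (5, gro:) is extrametrical; the stress domain is syllables 1–4.
  Weights: 1 spu L, 2 se L, 3 fun L, 4 li L.
  No heavy syllable in the domain; default to the penultimate syllable (second from the end) of the domain = syllable 3.
  → primary stress on syllable 3.
Suffixed `spu.se.fun.li.gro:.ke:g.ta` (7 syllables):
  The final syllable (7, ta) is extrametrical; the stress domain is syllables 1–6.
  Weights: 1 spu L, 2 se L, 3 fun L, 4 li L, 5 gro: H, 6 ke:g H.
  Heavy syllables in the domain: 5, 6. The rightmost is syllable 6 (ke:g).
  → primary stress on syllable 6.

yes: 3→6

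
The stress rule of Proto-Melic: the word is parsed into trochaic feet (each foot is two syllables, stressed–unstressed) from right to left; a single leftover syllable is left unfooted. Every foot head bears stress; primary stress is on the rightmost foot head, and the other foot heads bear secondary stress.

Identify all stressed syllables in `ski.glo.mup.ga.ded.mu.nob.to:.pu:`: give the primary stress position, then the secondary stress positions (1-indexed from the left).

primary 8, secondary 2, 4, 6

Parse right to left into trochaic (ˈσσ) feet: ski (ˈglo.mup) (ˈga.ded) (ˈmu.nob) (ˈto:.pu:). Syllable 1 is left unfooted.
Foot heads (stressed positions): 2, 4, 6, 8.
End Rule Rightmost: primary stress on the rightmost head = syllable 8.
Secondary stress on 2, 4, 6: ski.ˌglo.mup.ˌga.ded.ˌmu.nob.ˈto:.pu:.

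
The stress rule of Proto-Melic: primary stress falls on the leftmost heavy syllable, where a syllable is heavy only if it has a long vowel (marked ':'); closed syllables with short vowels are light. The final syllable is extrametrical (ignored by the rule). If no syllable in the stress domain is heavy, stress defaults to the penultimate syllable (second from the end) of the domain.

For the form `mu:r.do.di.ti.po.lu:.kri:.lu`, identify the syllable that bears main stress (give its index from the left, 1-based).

The final syllable (8, lu) is extrametrical; the stress domain is syllables 1–7.
Weights: 1 mu:r H, 2 do L, 3 di L, 4 ti L, 5 po L, 6 lu: H, 7 kri: H.
Heavy syllables in the domain: 1, 6, 7. The leftmost is syllable 1 (mu:r).
Primary stress: syllable 1 → ˈmu:r.do.di.ti.po.lu:.kri:.lu.

1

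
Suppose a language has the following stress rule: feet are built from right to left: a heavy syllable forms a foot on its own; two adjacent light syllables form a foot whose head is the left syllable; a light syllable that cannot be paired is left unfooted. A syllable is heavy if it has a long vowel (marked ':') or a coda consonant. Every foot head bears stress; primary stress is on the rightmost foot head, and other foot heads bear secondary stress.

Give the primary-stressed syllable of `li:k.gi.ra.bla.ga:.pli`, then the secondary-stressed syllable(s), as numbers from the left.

primary 5, secondary 1, 3

Weights: 1 li:k H, 2 gi L, 3 ra L, 4 bla L, 5 ga: H, 6 pli L.
Parse right to left (heavy = foot alone; LL = one foot; stranded L unfooted): (ˈli:k) gi (ˈra.bla) (ˈga:) pli.
Foot heads: 1, 3, 5.
Primary stress on the rightmost head = syllable 5.
Secondary stress on 1, 3: ˌli:k.gi.ˌra.bla.ˈga:.pli.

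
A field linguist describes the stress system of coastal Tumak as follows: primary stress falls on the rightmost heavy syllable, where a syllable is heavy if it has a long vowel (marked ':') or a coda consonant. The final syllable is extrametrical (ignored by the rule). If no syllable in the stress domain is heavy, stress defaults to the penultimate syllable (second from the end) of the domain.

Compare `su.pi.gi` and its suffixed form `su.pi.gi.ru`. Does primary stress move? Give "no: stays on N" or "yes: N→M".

Base `su.pi.gi` (3 syllables):
  The final syllable (3, gi) is extrametrical; the stress domain is syllables 1–2.
  Weights: 1 su L, 2 pi L.
  No heavy syllable in the domain; default to the penultimate syllable (second from the end) of the domain = syllable 1.
  → primary stress on syllable 1.
Suffixed `su.pi.gi.ru` (4 syllables):
  The final syllable (4, ru) is extrametrical; the stress domain is syllables 1–3.
  Weights: 1 su L, 2 pi L, 3 gi L.
  No heavy syllable in the domain; default to the penultimate syllable (second from the end) of the domain = syllable 2.
  → primary stress on syllable 2.

yes: 1→2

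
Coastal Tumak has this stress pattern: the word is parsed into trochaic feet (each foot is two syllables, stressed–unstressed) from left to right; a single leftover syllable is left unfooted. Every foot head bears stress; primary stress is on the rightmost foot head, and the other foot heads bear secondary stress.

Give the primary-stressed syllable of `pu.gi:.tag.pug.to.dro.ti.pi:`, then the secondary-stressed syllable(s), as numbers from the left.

Parse left to right into trochaic (ˈσσ) feet: (ˈpu.gi:) (ˈtag.pug) (ˈto.dro) (ˈti.pi:).
Foot heads (stressed positions): 1, 3, 5, 7.
End Rule Rightmost: primary stress on the rightmost head = syllable 7.
Secondary stress on 1, 3, 5: ˌpu.gi:.ˌtag.pug.ˌto.dro.ˈti.pi:.

primary 7, secondary 1, 3, 5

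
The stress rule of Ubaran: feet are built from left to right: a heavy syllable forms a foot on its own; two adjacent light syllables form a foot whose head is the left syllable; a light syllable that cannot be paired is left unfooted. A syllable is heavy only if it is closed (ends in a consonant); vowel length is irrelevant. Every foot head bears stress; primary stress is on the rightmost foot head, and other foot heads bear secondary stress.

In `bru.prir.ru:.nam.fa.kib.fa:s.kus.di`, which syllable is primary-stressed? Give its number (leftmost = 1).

8

Weights: 1 bru L, 2 prir H, 3 ru: L, 4 nam H, 5 fa L, 6 kib H, 7 fa:s H, 8 kus H, 9 di L.
Parse left to right (heavy = foot alone; LL = one foot; stranded L unfooted): bru (ˈprir) ru: (ˈnam) fa (ˈkib) (ˈfa:s) (ˈkus) di.
Foot heads: 2, 4, 6, 7, 8.
Primary stress on the rightmost head = syllable 8.
Primary stress: syllable 8 → bru.prir.ru:.nam.fa.kib.fa:s.ˈkus.di.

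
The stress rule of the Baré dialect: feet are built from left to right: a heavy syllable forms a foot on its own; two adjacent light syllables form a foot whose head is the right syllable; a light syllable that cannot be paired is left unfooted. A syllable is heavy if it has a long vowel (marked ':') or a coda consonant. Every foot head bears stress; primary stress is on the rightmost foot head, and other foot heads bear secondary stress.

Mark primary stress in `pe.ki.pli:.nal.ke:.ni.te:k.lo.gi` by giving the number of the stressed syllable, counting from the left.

Weights: 1 pe L, 2 ki L, 3 pli: H, 4 nal H, 5 ke: H, 6 ni L, 7 te:k H, 8 lo L, 9 gi L.
Parse left to right (heavy = foot alone; LL = one foot; stranded L unfooted): (pe.ˈki) (ˈpli:) (ˈnal) (ˈke:) ni (ˈte:k) (lo.ˈgi).
Foot heads: 2, 3, 4, 5, 7, 9.
Primary stress on the rightmost head = syllable 9.
Primary stress: syllable 9 → pe.ki.pli:.nal.ke:.ni.te:k.lo.ˈgi.

9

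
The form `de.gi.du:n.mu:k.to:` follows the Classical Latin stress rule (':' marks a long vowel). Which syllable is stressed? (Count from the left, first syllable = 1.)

4

Classical Latin: stress the penult if heavy (long vowel or closed), else the antepenult.
Weights: 3 du:n H, 4 mu:k H, 5 to: H.
The penult (syllable 4, mu:k) is heavy, so it takes stress.
Stress on syllable 4: de.gi.du:n.ˈmu:k.to:.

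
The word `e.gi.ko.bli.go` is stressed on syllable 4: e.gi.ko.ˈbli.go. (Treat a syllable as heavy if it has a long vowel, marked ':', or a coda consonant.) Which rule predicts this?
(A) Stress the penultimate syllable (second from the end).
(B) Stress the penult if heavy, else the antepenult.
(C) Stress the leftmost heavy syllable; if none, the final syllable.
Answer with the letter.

A

Rule A → syllable 4 ✓.
Rule B → syllable 3 (observed: 4).
Rule C → syllable 5 (observed: 4).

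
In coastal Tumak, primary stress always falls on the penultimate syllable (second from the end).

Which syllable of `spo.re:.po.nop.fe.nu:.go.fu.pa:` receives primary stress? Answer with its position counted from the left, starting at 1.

8

The word has 9 syllables; the penultimate syllable (second from the end) is syllable 8 (fu).
Primary stress: syllable 8 → spo.re:.po.nop.fe.nu:.go.ˈfu.pa:.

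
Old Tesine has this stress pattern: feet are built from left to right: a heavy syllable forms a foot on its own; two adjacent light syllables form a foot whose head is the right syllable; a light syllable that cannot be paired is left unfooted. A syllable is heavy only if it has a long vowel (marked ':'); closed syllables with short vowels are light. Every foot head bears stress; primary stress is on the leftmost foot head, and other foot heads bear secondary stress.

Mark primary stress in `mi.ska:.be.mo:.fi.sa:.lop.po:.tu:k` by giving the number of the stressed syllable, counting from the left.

Weights: 1 mi L, 2 ska: H, 3 be L, 4 mo: H, 5 fi L, 6 sa: H, 7 lop L, 8 po: H, 9 tu:k H.
Parse left to right (heavy = foot alone; LL = one foot; stranded L unfooted): mi (ˈska:) be (ˈmo:) fi (ˈsa:) lop (ˈpo:) (ˈtu:k).
Foot heads: 2, 4, 6, 8, 9.
Primary stress on the leftmost head = syllable 2.
Primary stress: syllable 2 → mi.ˈska:.be.mo:.fi.sa:.lop.po:.tu:k.

2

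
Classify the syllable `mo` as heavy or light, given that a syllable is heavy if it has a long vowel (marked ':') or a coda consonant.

light

`mo`: short vowel, open (no coda). Short vowel, open → light.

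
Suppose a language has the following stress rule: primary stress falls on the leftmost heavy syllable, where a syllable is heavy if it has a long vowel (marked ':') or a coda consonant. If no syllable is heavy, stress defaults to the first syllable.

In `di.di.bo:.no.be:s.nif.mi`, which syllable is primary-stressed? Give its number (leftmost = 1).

Weights: 1 di L, 2 di L, 3 bo: H, 4 no L, 5 be:s H, 6 nif H, 7 mi L.
Heavy syllables in the domain: 3, 5, 6. The leftmost is syllable 3 (bo:).
Primary stress: syllable 3 → di.di.ˈbo:.no.be:s.nif.mi.

3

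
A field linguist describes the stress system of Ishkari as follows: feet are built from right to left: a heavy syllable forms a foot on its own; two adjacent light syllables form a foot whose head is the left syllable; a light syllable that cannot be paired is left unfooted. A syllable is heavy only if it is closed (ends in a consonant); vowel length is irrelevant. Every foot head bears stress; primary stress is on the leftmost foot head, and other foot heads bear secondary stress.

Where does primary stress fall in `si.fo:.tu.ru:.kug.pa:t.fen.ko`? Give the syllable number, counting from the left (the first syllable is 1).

Weights: 1 si L, 2 fo: L, 3 tu L, 4 ru: L, 5 kug H, 6 pa:t H, 7 fen H, 8 ko L.
Parse right to left (heavy = foot alone; LL = one foot; stranded L unfooted): (ˈsi.fo:) (ˈtu.ru:) (ˈkug) (ˈpa:t) (ˈfen) ko.
Foot heads: 1, 3, 5, 6, 7.
Primary stress on the leftmost head = syllable 1.
Primary stress: syllable 1 → ˈsi.fo:.tu.ru:.kug.pa:t.fen.ko.

1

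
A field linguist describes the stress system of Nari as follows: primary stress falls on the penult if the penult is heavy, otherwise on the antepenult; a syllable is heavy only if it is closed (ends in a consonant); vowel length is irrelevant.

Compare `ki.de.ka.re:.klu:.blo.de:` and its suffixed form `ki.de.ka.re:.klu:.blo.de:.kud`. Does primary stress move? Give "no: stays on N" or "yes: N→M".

yes: 5→6

Base `ki.de.ka.re:.klu:.blo.de:` (7 syllables):
  Weights: 5 klu: L, 6 blo L, 7 de: L.
  The penult (syllable 6, blo) is light, so stress falls on the antepenult (syllable 5, klu:).
  → primary stress on syllable 5.
Suffixed `ki.de.ka.re:.klu:.blo.de:.kud` (8 syllables):
  Weights: 6 blo L, 7 de: L, 8 kud H.
  The penult (syllable 7, de:) is light, so stress falls on the antepenult (syllable 6, blo).
  → primary stress on syllable 6.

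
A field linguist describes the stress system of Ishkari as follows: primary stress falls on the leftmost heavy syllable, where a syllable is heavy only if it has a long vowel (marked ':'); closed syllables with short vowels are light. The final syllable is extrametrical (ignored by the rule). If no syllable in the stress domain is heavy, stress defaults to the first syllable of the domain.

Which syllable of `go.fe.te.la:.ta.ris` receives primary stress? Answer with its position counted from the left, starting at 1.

The final syllable (6, ris) is extrametrical; the stress domain is syllables 1–5.
Weights: 1 go L, 2 fe L, 3 te L, 4 la: H, 5 ta L.
Heavy syllables in the domain: 4. The leftmost is syllable 4 (la:).
Primary stress: syllable 4 → go.fe.te.ˈla:.ta.ris.

4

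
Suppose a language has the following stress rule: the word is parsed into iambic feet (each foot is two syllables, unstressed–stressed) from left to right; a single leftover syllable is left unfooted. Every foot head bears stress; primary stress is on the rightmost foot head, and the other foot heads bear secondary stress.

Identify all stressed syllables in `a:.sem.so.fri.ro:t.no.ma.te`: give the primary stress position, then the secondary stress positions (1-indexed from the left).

Parse left to right into iambic (σˈσ) feet: (a:.ˈsem) (so.ˈfri) (ro:t.ˈno) (ma.ˈte).
Foot heads (stressed positions): 2, 4, 6, 8.
End Rule Rightmost: primary stress on the rightmost head = syllable 8.
Secondary stress on 2, 4, 6: a:.ˌsem.so.ˌfri.ro:t.ˌno.ma.ˈte.

primary 8, secondary 2, 4, 6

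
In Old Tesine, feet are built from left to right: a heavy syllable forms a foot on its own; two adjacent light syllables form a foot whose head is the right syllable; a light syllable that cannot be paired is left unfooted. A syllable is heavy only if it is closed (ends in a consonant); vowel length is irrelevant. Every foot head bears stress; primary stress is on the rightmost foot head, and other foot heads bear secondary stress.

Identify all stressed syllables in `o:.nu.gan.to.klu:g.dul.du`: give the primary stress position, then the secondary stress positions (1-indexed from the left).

primary 6, secondary 2, 3, 5

Weights: 1 o: L, 2 nu L, 3 gan H, 4 to L, 5 klu:g H, 6 dul H, 7 du L.
Parse left to right (heavy = foot alone; LL = one foot; stranded L unfooted): (o:.ˈnu) (ˈgan) to (ˈklu:g) (ˈdul) du.
Foot heads: 2, 3, 5, 6.
Primary stress on the rightmost head = syllable 6.
Secondary stress on 2, 3, 5: o:.ˌnu.ˌgan.to.ˌklu:g.ˈdul.du.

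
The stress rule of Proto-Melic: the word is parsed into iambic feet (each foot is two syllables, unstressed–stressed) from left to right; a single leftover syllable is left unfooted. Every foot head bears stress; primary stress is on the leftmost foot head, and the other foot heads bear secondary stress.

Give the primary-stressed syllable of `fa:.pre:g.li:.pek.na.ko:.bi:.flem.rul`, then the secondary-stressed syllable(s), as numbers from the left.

Parse left to right into iambic (σˈσ) feet: (fa:.ˈpre:g) (li:.ˈpek) (na.ˈko:) (bi:.ˈflem) rul. Syllable 9 is left unfooted.
Foot heads (stressed positions): 2, 4, 6, 8.
End Rule Leftmost: primary stress on the leftmost head = syllable 2.
Secondary stress on 4, 6, 8: fa:.ˈpre:g.li:.ˌpek.na.ˌko:.bi:.ˌflem.rul.

primary 2, secondary 4, 6, 8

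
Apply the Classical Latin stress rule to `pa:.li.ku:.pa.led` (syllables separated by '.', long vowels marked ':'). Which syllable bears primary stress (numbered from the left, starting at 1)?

3

Classical Latin: stress the penult if heavy (long vowel or closed), else the antepenult.
Weights: 3 ku: H, 4 pa L, 5 led H.
The penult (syllable 4, pa) is light, so stress falls on the antepenult (syllable 3, ku:).
Stress on syllable 3: pa:.li.ˈku:.pa.led.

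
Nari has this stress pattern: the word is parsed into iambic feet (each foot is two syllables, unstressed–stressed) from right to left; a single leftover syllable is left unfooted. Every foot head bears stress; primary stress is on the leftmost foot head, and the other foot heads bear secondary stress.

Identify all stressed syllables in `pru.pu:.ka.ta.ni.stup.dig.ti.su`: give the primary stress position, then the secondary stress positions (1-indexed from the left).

primary 3, secondary 5, 7, 9

Parse right to left into iambic (σˈσ) feet: pru (pu:.ˈka) (ta.ˈni) (stup.ˈdig) (ti.ˈsu). Syllable 1 is left unfooted.
Foot heads (stressed positions): 3, 5, 7, 9.
End Rule Leftmost: primary stress on the leftmost head = syllable 3.
Secondary stress on 5, 7, 9: pru.pu:.ˈka.ta.ˌni.stup.ˌdig.ti.ˌsu.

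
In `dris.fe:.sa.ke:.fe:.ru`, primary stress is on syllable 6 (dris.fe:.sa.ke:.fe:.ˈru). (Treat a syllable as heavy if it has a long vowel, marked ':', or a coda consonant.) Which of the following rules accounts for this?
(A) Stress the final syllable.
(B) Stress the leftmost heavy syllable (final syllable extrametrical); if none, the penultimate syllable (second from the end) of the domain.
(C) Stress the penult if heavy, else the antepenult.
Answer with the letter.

A

Rule A → syllable 6 ✓.
Rule B → syllable 1 (observed: 6).
Rule C → syllable 5 (observed: 6).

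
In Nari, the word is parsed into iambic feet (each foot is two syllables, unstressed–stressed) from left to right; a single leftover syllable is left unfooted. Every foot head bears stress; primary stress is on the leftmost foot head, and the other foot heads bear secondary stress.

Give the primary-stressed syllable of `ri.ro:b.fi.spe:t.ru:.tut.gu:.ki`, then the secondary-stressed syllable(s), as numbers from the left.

primary 2, secondary 4, 6, 8

Parse left to right into iambic (σˈσ) feet: (ri.ˈro:b) (fi.ˈspe:t) (ru:.ˈtut) (gu:.ˈki).
Foot heads (stressed positions): 2, 4, 6, 8.
End Rule Leftmost: primary stress on the leftmost head = syllable 2.
Secondary stress on 4, 6, 8: ri.ˈro:b.fi.ˌspe:t.ru:.ˌtut.gu:.ˌki.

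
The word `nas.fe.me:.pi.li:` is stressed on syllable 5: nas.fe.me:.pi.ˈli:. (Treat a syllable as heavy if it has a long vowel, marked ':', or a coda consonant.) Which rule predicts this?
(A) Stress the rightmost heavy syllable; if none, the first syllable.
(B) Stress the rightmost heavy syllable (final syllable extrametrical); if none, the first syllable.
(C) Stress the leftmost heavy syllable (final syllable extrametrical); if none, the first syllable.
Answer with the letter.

A

Rule A → syllable 5 ✓.
Rule B → syllable 3 (observed: 5).
Rule C → syllable 1 (observed: 5).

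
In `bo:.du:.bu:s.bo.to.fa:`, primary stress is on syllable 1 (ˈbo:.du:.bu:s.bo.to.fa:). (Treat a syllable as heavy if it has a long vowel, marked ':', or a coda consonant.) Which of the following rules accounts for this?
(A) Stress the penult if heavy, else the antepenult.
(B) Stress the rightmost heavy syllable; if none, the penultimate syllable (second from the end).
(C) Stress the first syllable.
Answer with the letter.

Rule A → syllable 4 (observed: 1).
Rule B → syllable 6 (observed: 1).
Rule C → syllable 1 ✓.

C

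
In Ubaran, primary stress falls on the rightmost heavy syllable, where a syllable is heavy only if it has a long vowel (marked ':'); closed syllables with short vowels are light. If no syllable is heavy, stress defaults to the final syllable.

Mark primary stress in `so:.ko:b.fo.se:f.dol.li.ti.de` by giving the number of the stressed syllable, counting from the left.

4

Weights: 1 so: H, 2 ko:b H, 3 fo L, 4 se:f H, 5 dol L, 6 li L, 7 ti L, 8 de L.
Heavy syllables in the domain: 1, 2, 4. The rightmost is syllable 4 (se:f).
Primary stress: syllable 4 → so:.ko:b.fo.ˈse:f.dol.li.ti.de.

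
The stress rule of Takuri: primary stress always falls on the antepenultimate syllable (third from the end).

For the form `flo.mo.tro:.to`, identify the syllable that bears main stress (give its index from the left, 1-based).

2

The word has 4 syllables; the antepenultimate syllable (third from the end) is syllable 2 (mo).
Primary stress: syllable 2 → flo.ˈmo.tro:.to.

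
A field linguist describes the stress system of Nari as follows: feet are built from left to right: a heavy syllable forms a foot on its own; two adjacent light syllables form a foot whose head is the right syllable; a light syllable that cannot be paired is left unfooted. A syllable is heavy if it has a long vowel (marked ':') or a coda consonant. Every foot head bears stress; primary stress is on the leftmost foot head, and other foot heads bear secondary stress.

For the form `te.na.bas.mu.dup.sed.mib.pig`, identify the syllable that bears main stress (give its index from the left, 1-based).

Weights: 1 te L, 2 na L, 3 bas H, 4 mu L, 5 dup H, 6 sed H, 7 mib H, 8 pig H.
Parse left to right (heavy = foot alone; LL = one foot; stranded L unfooted): (te.ˈna) (ˈbas) mu (ˈdup) (ˈsed) (ˈmib) (ˈpig).
Foot heads: 2, 3, 5, 6, 7, 8.
Primary stress on the leftmost head = syllable 2.
Primary stress: syllable 2 → te.ˈna.bas.mu.dup.sed.mib.pig.

2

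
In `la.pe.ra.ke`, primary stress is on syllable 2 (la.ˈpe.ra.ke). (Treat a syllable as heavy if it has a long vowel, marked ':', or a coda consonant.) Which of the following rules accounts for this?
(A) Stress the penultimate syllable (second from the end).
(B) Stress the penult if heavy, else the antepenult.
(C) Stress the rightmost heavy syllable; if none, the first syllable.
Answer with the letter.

B

Rule A → syllable 3 (observed: 2).
Rule B → syllable 2 ✓.
Rule C → syllable 1 (observed: 2).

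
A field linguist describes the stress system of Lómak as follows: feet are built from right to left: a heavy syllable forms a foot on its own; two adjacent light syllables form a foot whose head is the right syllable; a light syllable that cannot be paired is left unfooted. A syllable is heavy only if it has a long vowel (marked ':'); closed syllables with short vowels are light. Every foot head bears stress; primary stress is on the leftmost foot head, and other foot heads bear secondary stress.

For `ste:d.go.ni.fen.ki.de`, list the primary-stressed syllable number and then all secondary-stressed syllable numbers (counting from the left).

Weights: 1 ste:d H, 2 go L, 3 ni L, 4 fen L, 5 ki L, 6 de L.
Parse right to left (heavy = foot alone; LL = one foot; stranded L unfooted): (ˈste:d) go (ni.ˈfen) (ki.ˈde).
Foot heads: 1, 4, 6.
Primary stress on the leftmost head = syllable 1.
Secondary stress on 4, 6: ˈste:d.go.ni.ˌfen.ki.ˌde.

primary 1, secondary 4, 6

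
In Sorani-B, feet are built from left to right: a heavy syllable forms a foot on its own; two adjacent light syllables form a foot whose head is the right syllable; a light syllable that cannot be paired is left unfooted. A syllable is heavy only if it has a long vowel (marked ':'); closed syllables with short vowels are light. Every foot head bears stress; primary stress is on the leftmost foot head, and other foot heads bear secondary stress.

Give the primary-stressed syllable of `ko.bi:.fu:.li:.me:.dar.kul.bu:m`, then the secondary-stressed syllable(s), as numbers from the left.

Weights: 1 ko L, 2 bi: H, 3 fu: H, 4 li: H, 5 me: H, 6 dar L, 7 kul L, 8 bu:m H.
Parse left to right (heavy = foot alone; LL = one foot; stranded L unfooted): ko (ˈbi:) (ˈfu:) (ˈli:) (ˈme:) (dar.ˈkul) (ˈbu:m).
Foot heads: 2, 3, 4, 5, 7, 8.
Primary stress on the leftmost head = syllable 2.
Secondary stress on 3, 4, 5, 7, 8: ko.ˈbi:.ˌfu:.ˌli:.ˌme:.dar.ˌkul.ˌbu:m.

primary 2, secondary 3, 4, 5, 7, 8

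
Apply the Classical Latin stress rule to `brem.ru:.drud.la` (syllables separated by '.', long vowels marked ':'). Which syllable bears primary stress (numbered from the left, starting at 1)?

3

Classical Latin: stress the penult if heavy (long vowel or closed), else the antepenult.
Weights: 2 ru: H, 3 drud H, 4 la L.
The penult (syllable 3, drud) is heavy, so it takes stress.
Stress on syllable 3: brem.ru:.ˈdrud.la.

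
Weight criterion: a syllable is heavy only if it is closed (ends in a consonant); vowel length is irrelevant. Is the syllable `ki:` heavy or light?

light

`ki:`: long vowel, open (no coda). Open (no coda) → light.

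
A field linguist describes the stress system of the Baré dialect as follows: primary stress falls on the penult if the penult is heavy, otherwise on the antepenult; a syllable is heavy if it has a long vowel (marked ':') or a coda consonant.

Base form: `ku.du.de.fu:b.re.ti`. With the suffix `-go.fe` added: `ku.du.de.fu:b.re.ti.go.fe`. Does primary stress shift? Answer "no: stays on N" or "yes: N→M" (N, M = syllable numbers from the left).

yes: 4→6

Base `ku.du.de.fu:b.re.ti` (6 syllables):
  Weights: 4 fu:b H, 5 re L, 6 ti L.
  The penult (syllable 5, re) is light, so stress falls on the antepenult (syllable 4, fu:b).
  → primary stress on syllable 4.
Suffixed `ku.du.de.fu:b.re.ti.go.fe` (8 syllables):
  Weights: 6 ti L, 7 go L, 8 fe L.
  The penult (syllable 7, go) is light, so stress falls on the antepenult (syllable 6, ti).
  → primary stress on syllable 6.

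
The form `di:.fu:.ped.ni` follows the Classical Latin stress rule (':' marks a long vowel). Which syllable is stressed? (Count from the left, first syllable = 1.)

Classical Latin: stress the penult if heavy (long vowel or closed), else the antepenult.
Weights: 2 fu: H, 3 ped H, 4 ni L.
The penult (syllable 3, ped) is heavy, so it takes stress.
Stress on syllable 3: di:.fu:.ˈped.ni.

3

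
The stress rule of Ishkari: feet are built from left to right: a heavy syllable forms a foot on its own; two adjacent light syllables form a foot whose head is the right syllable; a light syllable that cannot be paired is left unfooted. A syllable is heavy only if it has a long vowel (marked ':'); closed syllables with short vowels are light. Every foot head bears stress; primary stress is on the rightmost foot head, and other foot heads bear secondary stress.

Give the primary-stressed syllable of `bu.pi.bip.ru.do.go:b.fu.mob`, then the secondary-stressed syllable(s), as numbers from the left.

Weights: 1 bu L, 2 pi L, 3 bip L, 4 ru L, 5 do L, 6 go:b H, 7 fu L, 8 mob L.
Parse left to right (heavy = foot alone; LL = one foot; stranded L unfooted): (bu.ˈpi) (bip.ˈru) do (ˈgo:b) (fu.ˈmob).
Foot heads: 2, 4, 6, 8.
Primary stress on the rightmost head = syllable 8.
Secondary stress on 2, 4, 6: bu.ˌpi.bip.ˌru.do.ˌgo:b.fu.ˈmob.

primary 8, secondary 2, 4, 6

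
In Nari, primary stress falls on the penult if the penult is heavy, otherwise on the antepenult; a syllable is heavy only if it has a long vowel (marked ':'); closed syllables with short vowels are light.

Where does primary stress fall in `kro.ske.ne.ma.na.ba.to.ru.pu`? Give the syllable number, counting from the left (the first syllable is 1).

Weights: 7 to L, 8 ru L, 9 pu L.
The penult (syllable 8, ru) is light, so stress falls on the antepenult (syllable 7, to).
Primary stress: syllable 7 → kro.ske.ne.ma.na.ba.ˈto.ru.pu.

7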